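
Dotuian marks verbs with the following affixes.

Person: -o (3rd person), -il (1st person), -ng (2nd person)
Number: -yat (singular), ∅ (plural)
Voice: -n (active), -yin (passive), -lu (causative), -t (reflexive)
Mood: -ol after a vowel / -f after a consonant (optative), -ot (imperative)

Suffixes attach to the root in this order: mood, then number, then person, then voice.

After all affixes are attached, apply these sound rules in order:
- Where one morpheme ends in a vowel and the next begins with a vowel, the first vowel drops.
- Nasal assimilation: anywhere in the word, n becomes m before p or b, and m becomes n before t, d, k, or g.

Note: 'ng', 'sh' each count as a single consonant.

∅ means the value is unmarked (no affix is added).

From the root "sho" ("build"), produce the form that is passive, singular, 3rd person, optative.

sholyatoyin

Attach mood optative -ol (after vowel 'o') → shool.
Attach number singular -yat → shoolyat.
Attach person 3rd person -o → shoolyato.
Attach voice passive -yin → shoolyatoyin.
Apply vowel deletion: shoolyatoyin → sholyatoyin.
Nasal assimilation: no change.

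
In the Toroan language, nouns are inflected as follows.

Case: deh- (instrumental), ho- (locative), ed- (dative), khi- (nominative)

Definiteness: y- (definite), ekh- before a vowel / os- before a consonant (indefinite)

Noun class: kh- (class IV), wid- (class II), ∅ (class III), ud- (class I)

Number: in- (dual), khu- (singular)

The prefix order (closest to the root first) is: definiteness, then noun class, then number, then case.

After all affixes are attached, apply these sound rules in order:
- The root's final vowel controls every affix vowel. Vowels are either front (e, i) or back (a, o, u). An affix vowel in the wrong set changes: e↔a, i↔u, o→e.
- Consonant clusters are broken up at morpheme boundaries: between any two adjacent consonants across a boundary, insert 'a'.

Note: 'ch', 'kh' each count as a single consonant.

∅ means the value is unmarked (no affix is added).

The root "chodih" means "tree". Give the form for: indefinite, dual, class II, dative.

Attach definiteness indefinite os- (before consonant 'ch') → oschodih.
Attach noun class class II wid- → widoschodih.
Attach number dual in- → inwidoschodih.
Attach case dative ed- → edinwidoschodih.
Apply vowel harmony: edinwidoschodih → edinwideschodih.
Apply epenthesis: edinwideschodih → edinawidesachodih.

edinawidesachodih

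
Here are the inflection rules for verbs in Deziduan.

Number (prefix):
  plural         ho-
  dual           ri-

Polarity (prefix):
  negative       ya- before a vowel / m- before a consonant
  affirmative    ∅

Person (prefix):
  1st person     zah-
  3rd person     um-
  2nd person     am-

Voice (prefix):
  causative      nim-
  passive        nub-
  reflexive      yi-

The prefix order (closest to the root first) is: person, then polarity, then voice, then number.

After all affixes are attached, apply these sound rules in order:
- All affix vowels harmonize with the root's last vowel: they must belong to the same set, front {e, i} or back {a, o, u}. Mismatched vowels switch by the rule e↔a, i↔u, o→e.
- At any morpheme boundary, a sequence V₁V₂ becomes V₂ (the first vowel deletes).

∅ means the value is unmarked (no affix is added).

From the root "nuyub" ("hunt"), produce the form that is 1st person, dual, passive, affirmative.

runubzahnuyub

Attach person 1st person zah- → zahnuyub.
polarity = affirmative: zero marking, form stays zahnuyub.
Attach voice passive nub- → nubzahnuyub.
Attach number dual ri- → rinubzahnuyub.
Apply vowel harmony: rinubzahnuyub → runubzahnuyub.
Vowel deletion: no change.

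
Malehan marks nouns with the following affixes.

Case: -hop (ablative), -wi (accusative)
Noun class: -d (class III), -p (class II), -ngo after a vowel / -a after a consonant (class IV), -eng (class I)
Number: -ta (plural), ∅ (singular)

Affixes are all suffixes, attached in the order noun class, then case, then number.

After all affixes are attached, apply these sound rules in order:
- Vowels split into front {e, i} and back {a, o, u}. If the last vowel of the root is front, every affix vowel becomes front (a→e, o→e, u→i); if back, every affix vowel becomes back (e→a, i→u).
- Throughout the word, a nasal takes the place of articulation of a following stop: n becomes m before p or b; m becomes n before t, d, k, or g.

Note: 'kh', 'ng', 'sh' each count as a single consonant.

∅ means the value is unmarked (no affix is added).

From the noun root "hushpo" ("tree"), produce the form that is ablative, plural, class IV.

Attach noun class class IV -ngo (after vowel 'o') → hushpongo.
Attach case ablative -hop → hushpongohop.
Attach number plural -ta → hushpongohopta.
Vowel harmony: no change.
Nasal assimilation: no change.

hushpongohopta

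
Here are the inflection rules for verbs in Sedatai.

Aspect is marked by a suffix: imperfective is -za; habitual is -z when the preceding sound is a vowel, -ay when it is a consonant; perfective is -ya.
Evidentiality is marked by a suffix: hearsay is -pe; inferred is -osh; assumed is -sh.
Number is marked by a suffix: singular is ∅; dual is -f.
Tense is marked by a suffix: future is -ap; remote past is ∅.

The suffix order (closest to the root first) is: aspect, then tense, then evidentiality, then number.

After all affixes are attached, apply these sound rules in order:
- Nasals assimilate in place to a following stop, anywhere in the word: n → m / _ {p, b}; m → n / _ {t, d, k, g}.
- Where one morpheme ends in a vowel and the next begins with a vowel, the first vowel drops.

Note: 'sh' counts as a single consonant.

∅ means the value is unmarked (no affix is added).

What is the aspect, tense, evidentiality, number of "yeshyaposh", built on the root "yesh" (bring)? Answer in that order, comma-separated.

perfective, future, inferred, singular

Segment: yesh-ya-ap-osh.
aspect: -ya → perfective.
tense: -ap → future.
evidentiality: -osh → inferred.
number: ∅ → singular.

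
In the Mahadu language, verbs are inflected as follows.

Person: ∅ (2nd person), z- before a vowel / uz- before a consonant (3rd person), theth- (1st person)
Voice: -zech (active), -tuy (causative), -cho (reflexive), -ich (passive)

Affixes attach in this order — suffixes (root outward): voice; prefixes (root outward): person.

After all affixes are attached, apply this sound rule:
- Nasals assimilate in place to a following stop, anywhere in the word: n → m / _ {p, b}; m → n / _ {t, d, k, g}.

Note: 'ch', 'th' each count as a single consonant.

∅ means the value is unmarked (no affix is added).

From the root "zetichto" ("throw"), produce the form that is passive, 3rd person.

Attach person 3rd person uz- (before consonant 'z') → uzzetichto.
Attach voice passive -ich → uzzetichtoich.
Nasal assimilation: no change.

uzzetichtoich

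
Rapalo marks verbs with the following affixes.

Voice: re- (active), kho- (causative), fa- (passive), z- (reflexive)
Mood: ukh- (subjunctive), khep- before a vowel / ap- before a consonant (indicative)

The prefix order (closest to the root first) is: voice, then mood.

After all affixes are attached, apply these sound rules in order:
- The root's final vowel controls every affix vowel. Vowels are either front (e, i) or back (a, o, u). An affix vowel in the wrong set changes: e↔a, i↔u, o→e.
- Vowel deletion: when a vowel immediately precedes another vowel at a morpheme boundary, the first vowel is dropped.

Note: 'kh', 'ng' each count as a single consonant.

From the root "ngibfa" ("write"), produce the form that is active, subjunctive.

Attach voice active re- → rengibfa.
Attach mood subjunctive ukh- → ukhrengibfa.
Apply vowel harmony: ukhrengibfa → ukhrangibfa.
Vowel deletion: no change.

ukhrangibfa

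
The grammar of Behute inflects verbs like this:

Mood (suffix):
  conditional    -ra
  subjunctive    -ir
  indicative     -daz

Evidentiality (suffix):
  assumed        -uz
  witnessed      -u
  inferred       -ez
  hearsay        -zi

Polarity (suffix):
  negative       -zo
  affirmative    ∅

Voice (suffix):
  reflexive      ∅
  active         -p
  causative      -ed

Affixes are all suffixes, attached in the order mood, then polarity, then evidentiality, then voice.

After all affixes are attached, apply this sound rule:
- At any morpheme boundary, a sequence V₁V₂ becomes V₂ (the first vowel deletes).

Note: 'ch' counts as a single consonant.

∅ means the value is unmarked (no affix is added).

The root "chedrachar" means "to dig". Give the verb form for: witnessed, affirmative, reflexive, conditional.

chedracharru

Attach mood conditional -ra → chedracharra.
polarity = affirmative: zero marking, form stays chedracharra.
Attach evidentiality witnessed -u → chedracharrau.
voice = reflexive: zero marking, form stays chedracharrau.
Apply vowel deletion: chedracharrau → chedracharru.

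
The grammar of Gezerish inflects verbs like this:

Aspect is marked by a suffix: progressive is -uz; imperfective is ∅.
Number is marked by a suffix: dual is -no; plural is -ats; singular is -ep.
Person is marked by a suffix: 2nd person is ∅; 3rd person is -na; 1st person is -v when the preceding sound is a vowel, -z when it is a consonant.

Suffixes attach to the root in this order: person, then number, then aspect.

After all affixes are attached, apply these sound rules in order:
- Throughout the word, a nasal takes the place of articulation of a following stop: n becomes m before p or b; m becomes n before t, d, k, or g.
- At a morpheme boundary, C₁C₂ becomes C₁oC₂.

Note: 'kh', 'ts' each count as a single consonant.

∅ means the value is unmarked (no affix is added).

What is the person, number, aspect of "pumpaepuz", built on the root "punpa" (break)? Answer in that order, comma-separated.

Segment: punpa-ep-uz.
person: ∅ → 2nd person.
number: -ep → singular.
aspect: -uz → progressive.

2nd person, singular, progressive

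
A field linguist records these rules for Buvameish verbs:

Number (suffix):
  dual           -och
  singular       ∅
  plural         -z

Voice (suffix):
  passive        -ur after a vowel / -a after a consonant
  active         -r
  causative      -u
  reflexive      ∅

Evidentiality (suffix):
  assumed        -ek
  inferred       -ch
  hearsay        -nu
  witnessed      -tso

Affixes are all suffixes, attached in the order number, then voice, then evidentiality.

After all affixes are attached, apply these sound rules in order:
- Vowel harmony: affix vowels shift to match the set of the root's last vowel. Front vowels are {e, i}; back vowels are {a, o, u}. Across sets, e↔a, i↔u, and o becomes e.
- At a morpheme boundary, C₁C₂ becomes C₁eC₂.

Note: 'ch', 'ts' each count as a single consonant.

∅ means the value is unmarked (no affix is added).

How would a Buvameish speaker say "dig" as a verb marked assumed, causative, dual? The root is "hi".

hiechiek

Attach number dual -och → hioch.
Attach voice causative -u → hiochu.
Attach evidentiality assumed -ek → hiochuek.
Apply vowel harmony: hiochuek → hiechiek.
Epenthesis: no change.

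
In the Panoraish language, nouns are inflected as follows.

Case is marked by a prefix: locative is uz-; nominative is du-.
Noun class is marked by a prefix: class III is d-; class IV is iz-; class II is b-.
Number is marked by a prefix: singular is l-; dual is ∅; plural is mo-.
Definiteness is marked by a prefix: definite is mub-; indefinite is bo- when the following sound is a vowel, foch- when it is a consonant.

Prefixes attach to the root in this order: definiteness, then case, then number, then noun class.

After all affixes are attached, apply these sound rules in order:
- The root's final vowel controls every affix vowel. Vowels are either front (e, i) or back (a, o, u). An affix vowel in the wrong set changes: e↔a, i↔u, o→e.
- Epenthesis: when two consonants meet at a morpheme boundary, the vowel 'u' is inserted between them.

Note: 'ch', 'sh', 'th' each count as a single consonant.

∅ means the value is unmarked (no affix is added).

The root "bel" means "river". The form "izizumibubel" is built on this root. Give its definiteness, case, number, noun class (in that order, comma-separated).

definite, locative, dual, class IV

Segment: iz-uz-mub-bel.
definiteness: mub- → definite.
case: uz- → locative.
number: ∅ → dual.
noun class: iz- → class IV.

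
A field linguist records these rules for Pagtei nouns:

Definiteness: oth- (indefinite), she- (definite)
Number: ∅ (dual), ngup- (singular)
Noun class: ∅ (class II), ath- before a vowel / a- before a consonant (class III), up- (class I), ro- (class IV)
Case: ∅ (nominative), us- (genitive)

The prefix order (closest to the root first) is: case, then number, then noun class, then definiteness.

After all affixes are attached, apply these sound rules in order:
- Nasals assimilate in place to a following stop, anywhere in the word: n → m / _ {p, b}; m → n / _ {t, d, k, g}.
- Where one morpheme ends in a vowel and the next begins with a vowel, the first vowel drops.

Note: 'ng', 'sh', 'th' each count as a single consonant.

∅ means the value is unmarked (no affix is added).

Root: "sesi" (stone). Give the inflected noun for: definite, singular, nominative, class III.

shangupsesi

case = nominative: zero marking, form stays sesi.
Attach number singular ngup- → ngupsesi.
Attach noun class class III a- (before consonant 'ng') → angupsesi.
Attach definiteness definite she- → sheangupsesi.
Nasal assimilation: no change.
Apply vowel deletion: sheangupsesi → shangupsesi.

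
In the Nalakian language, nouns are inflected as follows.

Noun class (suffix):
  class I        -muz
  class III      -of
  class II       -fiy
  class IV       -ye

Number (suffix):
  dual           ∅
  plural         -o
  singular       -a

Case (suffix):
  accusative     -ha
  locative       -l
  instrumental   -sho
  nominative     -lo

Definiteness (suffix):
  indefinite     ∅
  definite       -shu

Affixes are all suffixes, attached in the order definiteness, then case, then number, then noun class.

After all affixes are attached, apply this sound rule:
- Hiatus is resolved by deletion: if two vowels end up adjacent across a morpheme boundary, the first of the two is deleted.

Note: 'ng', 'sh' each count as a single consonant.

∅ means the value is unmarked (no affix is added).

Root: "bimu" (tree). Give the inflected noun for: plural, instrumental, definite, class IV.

Attach definiteness definite -shu → bimushu.
Attach case instrumental -sho → bimushusho.
Attach number plural -o → bimushushoo.
Attach noun class class IV -ye → bimushushooye.
Apply vowel deletion: bimushushooye → bimushushoye.

bimushushoye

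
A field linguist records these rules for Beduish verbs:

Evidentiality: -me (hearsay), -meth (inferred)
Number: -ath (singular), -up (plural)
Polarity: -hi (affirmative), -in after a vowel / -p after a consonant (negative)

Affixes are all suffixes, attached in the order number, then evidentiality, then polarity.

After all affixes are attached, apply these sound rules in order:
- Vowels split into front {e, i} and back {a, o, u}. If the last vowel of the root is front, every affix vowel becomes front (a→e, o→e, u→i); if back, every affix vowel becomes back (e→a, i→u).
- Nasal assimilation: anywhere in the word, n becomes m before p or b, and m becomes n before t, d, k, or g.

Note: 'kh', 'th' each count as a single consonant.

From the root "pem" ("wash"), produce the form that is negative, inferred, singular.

pemethmethp

Attach number singular -ath → pemath.
Attach evidentiality inferred -meth → pemathmeth.
Attach polarity negative -p (after consonant 'th') → pemathmethp.
Apply vowel harmony: pemathmethp → pemethmethp.
Nasal assimilation: no change.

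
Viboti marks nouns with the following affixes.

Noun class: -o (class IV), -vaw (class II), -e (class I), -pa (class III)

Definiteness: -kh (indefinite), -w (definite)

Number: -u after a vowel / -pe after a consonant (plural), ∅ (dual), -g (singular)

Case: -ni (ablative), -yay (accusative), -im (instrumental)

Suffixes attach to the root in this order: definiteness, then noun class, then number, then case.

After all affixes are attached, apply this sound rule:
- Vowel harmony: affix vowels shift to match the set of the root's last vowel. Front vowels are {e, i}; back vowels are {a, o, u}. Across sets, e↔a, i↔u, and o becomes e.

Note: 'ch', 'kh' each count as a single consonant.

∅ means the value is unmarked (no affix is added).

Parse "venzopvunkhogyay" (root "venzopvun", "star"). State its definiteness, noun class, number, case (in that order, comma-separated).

Segment: venzopvun-kh-o-g-yay.
definiteness: -kh → indefinite.
noun class: -o → class IV.
number: -g → singular.
case: -yay → accusative.

indefinite, class IV, singular, accusative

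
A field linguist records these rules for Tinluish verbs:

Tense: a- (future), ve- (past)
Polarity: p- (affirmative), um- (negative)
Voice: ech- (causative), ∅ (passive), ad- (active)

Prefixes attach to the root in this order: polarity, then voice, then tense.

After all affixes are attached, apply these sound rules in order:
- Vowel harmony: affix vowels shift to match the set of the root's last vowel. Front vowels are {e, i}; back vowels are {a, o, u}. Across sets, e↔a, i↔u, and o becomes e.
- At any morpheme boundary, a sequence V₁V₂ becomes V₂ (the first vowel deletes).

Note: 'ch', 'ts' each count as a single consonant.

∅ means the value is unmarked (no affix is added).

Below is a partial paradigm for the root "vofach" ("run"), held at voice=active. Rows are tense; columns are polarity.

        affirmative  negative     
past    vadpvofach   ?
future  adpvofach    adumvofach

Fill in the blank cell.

vadumvofach

Attach polarity negative um- → umvofach.
Attach voice active ad- → adumvofach.
Attach tense past ve- → veadumvofach.
Apply vowel harmony: veadumvofach → vaadumvofach.
Apply vowel deletion: vaadumvofach → vadumvofach.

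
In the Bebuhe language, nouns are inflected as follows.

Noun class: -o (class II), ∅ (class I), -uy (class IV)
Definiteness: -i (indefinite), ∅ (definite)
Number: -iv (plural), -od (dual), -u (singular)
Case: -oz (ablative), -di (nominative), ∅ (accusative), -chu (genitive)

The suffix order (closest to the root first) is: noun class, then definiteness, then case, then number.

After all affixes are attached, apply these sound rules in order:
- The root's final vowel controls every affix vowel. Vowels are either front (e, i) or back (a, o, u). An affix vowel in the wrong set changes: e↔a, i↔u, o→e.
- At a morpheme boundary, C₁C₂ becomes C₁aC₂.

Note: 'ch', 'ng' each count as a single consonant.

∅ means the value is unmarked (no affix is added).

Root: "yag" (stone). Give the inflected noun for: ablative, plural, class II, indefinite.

yagouozuv

Attach noun class class II -o → yago.
Attach definiteness indefinite -i → yagoi.
Attach case ablative -oz → yagoioz.
Attach number plural -iv → yagoioziv.
Apply vowel harmony: yagoioziv → yagouozuv.
Epenthesis: no change.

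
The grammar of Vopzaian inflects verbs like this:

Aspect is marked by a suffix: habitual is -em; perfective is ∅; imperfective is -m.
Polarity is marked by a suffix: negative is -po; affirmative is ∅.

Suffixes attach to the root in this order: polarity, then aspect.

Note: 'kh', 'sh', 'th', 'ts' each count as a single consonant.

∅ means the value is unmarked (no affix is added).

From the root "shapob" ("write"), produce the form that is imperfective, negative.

Attach polarity negative -po → shapobpo.
Attach aspect imperfective -m → shapobpom.

shapobpom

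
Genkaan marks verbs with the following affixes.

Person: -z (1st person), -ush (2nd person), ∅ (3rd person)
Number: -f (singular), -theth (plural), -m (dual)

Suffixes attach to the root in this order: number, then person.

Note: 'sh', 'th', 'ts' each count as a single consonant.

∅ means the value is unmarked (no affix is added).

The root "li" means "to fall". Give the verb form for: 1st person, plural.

Attach number plural -theth → litheth.
Attach person 1st person -z → lithethz.

lithethz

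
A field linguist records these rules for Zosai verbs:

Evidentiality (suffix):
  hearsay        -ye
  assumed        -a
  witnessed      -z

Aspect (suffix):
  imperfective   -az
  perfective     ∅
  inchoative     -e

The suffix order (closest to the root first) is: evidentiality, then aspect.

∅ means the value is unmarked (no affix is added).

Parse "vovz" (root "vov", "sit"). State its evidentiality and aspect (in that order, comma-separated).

Segment: vov-z.
evidentiality: -z → witnessed.
aspect: ∅ → perfective.

witnessed, perfective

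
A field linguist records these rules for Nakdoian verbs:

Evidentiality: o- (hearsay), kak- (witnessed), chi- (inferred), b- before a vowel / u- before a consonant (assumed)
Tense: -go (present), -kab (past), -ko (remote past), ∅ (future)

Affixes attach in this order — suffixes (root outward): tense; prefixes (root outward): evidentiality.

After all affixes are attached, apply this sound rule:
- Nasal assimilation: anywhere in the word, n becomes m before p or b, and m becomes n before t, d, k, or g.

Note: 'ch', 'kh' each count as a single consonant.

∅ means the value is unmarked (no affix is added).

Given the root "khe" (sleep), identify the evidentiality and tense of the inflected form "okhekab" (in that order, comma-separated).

Segment: o-khe-kab.
evidentiality: o- → hearsay.
tense: -kab → past.

hearsay, past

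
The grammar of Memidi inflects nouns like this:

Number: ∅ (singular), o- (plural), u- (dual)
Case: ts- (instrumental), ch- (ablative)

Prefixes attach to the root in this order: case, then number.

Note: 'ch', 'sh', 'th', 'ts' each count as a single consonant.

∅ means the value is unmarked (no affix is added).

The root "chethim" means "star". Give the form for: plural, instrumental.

otschethim

Attach case instrumental ts- → tschethim.
Attach number plural o- → otschethim.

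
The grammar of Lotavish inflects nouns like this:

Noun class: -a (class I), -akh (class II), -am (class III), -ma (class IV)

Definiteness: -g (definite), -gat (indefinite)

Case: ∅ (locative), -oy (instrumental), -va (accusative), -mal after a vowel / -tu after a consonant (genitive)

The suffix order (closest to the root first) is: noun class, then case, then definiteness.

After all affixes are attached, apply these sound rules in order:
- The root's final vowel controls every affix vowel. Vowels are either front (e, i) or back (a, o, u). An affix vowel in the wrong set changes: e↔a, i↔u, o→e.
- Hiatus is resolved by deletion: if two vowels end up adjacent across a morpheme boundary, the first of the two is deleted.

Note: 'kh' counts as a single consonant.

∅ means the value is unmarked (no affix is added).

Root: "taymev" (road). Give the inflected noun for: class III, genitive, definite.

Attach noun class class III -am → taymevam.
Attach case genitive -tu (after consonant 'm') → taymevamtu.
Attach definiteness definite -g → taymevamtug.
Apply vowel harmony: taymevamtug → taymevemtig.
Vowel deletion: no change.

taymevemtig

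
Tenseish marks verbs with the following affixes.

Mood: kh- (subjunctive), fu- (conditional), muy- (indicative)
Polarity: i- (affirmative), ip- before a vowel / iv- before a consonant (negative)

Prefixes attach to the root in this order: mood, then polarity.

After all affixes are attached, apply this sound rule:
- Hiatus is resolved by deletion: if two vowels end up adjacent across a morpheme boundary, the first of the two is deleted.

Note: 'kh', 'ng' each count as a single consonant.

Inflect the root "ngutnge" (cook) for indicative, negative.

Attach mood indicative muy- → muyngutnge.
Attach polarity negative iv- (before consonant 'm') → ivmuyngutnge.
Vowel deletion: no change.

ivmuyngutnge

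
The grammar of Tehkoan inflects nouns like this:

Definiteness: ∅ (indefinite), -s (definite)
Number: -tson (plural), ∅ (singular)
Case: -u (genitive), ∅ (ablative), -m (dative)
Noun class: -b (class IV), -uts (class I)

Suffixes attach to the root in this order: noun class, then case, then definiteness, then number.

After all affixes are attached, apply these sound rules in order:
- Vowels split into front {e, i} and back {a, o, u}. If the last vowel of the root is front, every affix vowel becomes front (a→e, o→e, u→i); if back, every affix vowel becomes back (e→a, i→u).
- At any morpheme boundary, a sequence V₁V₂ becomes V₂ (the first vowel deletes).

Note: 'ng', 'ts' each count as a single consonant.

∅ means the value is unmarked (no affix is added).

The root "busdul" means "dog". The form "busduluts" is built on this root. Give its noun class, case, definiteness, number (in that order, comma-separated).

class I, ablative, indefinite, singular

Segment: busdul-uts.
noun class: -uts → class I.
case: ∅ → ablative.
definiteness: ∅ → indefinite.
number: ∅ → singular.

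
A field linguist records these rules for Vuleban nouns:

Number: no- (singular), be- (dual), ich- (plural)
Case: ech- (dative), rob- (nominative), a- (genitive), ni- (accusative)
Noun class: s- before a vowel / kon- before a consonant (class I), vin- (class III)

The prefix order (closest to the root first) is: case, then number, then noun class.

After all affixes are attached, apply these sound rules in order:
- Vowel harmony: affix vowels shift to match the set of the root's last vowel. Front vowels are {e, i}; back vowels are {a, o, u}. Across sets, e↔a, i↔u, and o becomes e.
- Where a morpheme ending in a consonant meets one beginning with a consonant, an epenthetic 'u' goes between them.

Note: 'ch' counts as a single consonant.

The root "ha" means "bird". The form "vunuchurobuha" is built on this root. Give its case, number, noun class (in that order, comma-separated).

Segment: vin-ich-rob-ha.
case: rob- → nominative.
number: ich- → plural.
noun class: vin- → class III.

nominative, plural, class III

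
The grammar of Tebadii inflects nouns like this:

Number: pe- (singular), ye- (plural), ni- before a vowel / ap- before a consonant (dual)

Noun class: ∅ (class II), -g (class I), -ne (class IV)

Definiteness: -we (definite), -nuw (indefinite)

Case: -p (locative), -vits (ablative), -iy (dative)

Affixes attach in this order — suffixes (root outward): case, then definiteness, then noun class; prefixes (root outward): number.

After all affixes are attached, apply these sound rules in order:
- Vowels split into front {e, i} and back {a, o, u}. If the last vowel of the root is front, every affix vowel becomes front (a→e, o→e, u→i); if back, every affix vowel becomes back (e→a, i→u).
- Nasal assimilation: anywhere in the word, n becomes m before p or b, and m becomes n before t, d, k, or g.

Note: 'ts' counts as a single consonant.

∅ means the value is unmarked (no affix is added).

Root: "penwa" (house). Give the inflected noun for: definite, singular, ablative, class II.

Attach case ablative -vits → penwavits.
Attach number singular pe- → pepenwavits.
Attach definiteness definite -we → pepenwavitswe.
noun class = class II: zero marking, form stays pepenwavitswe.
Apply vowel harmony: pepenwavitswe → papenwavutswa.
Nasal assimilation: no change.

papenwavutswa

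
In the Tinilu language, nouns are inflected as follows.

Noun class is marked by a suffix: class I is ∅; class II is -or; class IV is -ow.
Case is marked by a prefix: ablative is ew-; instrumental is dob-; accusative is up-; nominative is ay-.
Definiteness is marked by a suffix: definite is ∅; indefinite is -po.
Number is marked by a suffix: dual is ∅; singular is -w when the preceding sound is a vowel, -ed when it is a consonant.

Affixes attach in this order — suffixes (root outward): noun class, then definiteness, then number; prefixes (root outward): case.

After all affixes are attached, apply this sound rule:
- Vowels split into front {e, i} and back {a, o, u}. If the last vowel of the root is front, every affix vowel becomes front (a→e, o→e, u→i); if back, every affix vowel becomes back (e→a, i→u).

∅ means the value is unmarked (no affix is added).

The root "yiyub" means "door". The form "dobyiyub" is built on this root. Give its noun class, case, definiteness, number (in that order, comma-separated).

Segment: dob-yiyub.
noun class: ∅ → class I.
case: dob- → instrumental.
definiteness: ∅ → definite.
number: ∅ → dual.

class I, instrumental, definite, dual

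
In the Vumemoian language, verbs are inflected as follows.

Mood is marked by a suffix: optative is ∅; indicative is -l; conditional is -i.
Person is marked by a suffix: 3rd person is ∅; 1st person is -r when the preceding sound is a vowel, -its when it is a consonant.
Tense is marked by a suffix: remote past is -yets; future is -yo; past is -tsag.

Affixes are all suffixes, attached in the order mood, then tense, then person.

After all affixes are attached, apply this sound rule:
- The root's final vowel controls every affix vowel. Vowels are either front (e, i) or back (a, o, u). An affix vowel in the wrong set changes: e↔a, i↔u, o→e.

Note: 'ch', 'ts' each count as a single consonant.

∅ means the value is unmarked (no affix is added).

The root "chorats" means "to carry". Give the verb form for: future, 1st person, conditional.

Attach mood conditional -i → choratsi.
Attach tense future -yo → choratsiyo.
Attach person 1st person -r (after vowel 'o') → choratsiyor.
Apply vowel harmony: choratsiyor → choratsuyor.

choratsuyor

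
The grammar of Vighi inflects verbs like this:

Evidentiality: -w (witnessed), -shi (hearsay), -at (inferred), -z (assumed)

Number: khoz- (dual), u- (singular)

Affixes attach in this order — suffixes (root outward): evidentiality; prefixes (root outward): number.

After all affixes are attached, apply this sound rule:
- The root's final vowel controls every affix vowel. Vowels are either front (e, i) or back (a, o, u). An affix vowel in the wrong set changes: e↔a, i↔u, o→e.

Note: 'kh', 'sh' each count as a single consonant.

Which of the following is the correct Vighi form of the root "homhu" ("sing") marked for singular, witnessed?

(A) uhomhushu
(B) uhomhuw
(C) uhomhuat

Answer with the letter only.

B

Attach evidentiality witnessed -w → homhuw.
Attach number singular u- → uhomhuw.
Vowel harmony: no change.
So the correct form is uhomhuw, option (B).
(C) uhomhuat is wrong: it uses inferred instead of witnessed for evidentiality.
(A) uhomhushu is wrong: it uses hearsay instead of witnessed for evidentiality.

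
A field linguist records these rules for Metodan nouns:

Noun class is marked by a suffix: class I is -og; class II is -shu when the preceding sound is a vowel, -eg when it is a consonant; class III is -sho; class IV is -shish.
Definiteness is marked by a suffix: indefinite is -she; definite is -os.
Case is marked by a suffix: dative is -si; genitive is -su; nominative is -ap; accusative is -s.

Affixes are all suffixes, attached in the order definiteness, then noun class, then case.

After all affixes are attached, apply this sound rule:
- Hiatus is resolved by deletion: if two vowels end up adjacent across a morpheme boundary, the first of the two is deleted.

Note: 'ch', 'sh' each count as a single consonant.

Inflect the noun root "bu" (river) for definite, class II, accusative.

Attach definiteness definite -os → buos.
Attach noun class class II -eg (after consonant 's') → buoseg.
Attach case accusative -s → buosegs.
Apply vowel deletion: buosegs → bosegs.

bosegs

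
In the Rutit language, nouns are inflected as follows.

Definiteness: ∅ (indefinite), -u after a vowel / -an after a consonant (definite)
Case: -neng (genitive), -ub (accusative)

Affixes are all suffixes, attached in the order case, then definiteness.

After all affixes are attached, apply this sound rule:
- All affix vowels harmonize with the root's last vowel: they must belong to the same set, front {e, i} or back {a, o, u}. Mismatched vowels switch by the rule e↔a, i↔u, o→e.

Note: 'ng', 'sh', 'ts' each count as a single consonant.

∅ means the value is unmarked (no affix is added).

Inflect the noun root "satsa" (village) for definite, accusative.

Attach case accusative -ub → satsaub.
Attach definiteness definite -an (after consonant 'b') → satsauban.
Vowel harmony: no change.

satsauban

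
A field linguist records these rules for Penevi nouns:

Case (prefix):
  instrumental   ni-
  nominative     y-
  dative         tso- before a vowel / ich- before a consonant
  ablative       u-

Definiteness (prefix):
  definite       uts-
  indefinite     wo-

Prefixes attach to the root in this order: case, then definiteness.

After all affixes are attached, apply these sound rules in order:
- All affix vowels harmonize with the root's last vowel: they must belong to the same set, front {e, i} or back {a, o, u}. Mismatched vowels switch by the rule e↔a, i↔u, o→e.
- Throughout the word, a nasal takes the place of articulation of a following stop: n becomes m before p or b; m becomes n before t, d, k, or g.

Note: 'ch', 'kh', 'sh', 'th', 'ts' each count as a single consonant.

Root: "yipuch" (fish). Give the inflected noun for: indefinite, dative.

wouchyipuch

Attach case dative ich- (before consonant 'y') → ichyipuch.
Attach definiteness indefinite wo- → woichyipuch.
Apply vowel harmony: woichyipuch → wouchyipuch.
Nasal assimilation: no change.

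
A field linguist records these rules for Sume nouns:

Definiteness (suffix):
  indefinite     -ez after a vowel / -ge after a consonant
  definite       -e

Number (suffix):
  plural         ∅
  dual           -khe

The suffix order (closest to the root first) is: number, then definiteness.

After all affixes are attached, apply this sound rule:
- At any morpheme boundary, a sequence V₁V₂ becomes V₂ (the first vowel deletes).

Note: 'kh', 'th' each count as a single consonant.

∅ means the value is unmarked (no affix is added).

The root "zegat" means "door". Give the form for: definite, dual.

zegatkhe

Attach number dual -khe → zegatkhe.
Attach definiteness definite -e → zegatkhee.
Apply vowel deletion: zegatkhee → zegatkhe.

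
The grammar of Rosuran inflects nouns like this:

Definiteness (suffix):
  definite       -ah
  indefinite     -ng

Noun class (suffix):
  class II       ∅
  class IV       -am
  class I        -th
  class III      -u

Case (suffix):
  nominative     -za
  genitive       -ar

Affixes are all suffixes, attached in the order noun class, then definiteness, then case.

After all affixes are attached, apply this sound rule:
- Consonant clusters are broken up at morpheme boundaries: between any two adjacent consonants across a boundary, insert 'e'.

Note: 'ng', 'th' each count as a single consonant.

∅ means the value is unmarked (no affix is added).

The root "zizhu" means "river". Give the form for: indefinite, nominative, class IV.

Attach noun class class IV -am → zizhuam.
Attach definiteness indefinite -ng → zizhuamng.
Attach case nominative -za → zizhuamngza.
Apply epenthesis: zizhuamngza → zizhuamengeza.

zizhuamengeza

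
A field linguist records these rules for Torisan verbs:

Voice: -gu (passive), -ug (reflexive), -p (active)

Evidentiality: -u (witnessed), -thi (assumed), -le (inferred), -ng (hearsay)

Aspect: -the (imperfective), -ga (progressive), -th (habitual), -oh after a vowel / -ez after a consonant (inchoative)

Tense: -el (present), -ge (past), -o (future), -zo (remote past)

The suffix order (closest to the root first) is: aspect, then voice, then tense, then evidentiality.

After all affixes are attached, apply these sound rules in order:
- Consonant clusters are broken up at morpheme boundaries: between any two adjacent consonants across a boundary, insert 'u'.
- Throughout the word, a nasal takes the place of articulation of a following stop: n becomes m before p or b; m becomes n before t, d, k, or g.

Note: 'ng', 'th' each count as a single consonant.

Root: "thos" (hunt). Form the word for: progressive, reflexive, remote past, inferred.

thosugauguzole

Attach aspect progressive -ga → thosga.
Attach voice reflexive -ug → thosgaug.
Attach tense remote past -zo → thosgaugzo.
Attach evidentiality inferred -le → thosgaugzole.
Apply epenthesis: thosgaugzole → thosugauguzole.
Nasal assimilation: no change.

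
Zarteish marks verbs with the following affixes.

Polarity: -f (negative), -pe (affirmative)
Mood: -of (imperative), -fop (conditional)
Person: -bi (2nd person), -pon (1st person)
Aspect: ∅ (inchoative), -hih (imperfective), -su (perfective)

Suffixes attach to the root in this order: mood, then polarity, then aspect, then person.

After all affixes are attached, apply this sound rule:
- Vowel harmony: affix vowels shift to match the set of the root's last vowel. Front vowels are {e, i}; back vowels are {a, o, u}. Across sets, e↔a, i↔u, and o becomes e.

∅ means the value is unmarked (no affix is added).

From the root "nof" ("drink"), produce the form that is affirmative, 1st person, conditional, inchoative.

Attach mood conditional -fop → noffop.
Attach polarity affirmative -pe → noffoppe.
aspect = inchoative: zero marking, form stays noffoppe.
Attach person 1st person -pon → noffoppepon.
Apply vowel harmony: noffoppepon → noffoppapon.

noffoppapon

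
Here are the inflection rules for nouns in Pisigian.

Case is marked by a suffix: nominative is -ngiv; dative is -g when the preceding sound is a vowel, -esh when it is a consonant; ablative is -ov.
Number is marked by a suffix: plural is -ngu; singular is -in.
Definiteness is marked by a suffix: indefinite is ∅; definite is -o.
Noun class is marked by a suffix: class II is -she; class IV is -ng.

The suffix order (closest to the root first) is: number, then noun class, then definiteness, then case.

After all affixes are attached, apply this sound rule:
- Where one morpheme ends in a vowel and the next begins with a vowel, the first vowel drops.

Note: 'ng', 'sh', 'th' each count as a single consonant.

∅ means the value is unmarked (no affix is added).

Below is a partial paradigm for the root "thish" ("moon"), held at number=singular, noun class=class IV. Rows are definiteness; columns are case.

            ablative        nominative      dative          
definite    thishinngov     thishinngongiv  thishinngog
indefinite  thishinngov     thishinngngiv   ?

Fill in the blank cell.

thishinngesh

Attach number singular -in → thishin.
Attach noun class class IV -ng → thishinng.
definiteness = indefinite: zero marking, form stays thishinng.
Attach case dative -esh (after consonant 'ng') → thishinngesh.
Vowel deletion: no change.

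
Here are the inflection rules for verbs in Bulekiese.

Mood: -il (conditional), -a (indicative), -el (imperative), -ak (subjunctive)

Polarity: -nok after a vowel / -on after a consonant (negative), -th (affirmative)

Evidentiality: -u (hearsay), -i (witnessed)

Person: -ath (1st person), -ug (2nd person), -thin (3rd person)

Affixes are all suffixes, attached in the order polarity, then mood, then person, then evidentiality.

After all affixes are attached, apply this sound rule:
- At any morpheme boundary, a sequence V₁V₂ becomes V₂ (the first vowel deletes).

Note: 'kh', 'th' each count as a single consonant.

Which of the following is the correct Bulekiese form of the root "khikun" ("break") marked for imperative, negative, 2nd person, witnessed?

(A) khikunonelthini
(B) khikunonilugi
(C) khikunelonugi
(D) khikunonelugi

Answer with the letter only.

D

Attach polarity negative -on (after consonant 'n') → khikunon.
Attach mood imperative -el → khikunonel.
Attach person 2nd person -ug → khikunonelug.
Attach evidentiality witnessed -i → khikunonelugi.
Vowel deletion: no change.
So the correct form is khikunonelugi, option (D).
(C) khikunelonugi is wrong: it has the affixes in the wrong order.
(B) khikunonilugi is wrong: it uses conditional instead of imperative for mood.
(A) khikunonelthini is wrong: it uses 3rd person instead of 2nd person for person.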